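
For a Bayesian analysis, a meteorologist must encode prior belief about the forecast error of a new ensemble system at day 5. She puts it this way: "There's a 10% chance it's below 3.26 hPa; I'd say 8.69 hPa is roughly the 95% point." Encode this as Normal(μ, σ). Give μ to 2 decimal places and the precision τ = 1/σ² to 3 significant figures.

The p-quantile of Normal(μ,σ) is μ + z_p·σ, with z_{0.1} = -1.282 and z_{0.95} = 1.645.
Eliminate σ: μ = (z₂·x₁ − z₁·x₂)/(z₂ − z₁) = (1.645·3.26 − (-1.282)·8.69)/2.926 = 5.64.
Then σ = (x₂ − x₁)/(z₂ − z₁) = (8.69 − 3.26)/2.926 = 1.86.
Precision τ = 1/σ² = 1/1.856² = 0.29.

μ = 5.64, τ = 0.29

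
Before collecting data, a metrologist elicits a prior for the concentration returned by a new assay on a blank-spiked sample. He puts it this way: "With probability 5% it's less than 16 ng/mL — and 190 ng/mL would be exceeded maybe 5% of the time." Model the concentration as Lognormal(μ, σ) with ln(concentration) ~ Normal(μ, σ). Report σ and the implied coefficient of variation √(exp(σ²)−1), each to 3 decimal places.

σ ≈ 0.752, CV ≈ 0.872

If T ~ Lognormal(μ,σ) then ln T ~ Normal(μ,σ), so the p-quantile of ln T is μ + z_p·σ.
ln(16) = 2.773 and ln(190) = 5.247; z_{0.05} = -1.645, z_{0.95} = 1.645.
σ = (5.247 − 2.773)/(1.645 − (-1.645)) = 0.752.
μ = 2.773 − (-1.645)·0.752 = 4.010.
CV = √(exp(σ²)−1) = √(exp(0.5658)−1) = 0.872.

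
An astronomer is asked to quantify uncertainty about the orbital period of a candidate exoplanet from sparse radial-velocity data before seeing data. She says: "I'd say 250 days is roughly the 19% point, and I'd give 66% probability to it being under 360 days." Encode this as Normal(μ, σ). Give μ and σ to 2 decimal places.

μ = 324.84, σ = 85.25

The p-quantile of Normal(μ,σ) is μ + z_p·σ, with z_{0.19} = -0.8779 and z_{0.66} = 0.4125.
Eliminate σ: μ = (z₂·x₁ − z₁·x₂)/(z₂ − z₁) = (0.4125·250 − (-0.8779)·360)/1.29 = 324.84.
Then σ = (x₂ − x₁)/(z₂ − z₁) = (360 − 250)/1.29 = 85.25.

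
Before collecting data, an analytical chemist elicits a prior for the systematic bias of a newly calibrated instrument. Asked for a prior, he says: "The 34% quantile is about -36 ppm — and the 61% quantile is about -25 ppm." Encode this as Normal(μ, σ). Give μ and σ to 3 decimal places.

μ = -29.441, σ = 15.901

The p-quantile of Normal(μ,σ) is μ + z_p·σ, with z_{0.34} = -0.4125 and z_{0.61} = 0.2793.
Eliminate σ: μ = (z₂·x₁ − z₁·x₂)/(z₂ − z₁) = (0.2793·-36 − (-0.4125)·-25)/0.6918 = -29.441.
Then σ = (x₂ − x₁)/(z₂ − z₁) = (-25 − -36)/0.6918 = 15.901.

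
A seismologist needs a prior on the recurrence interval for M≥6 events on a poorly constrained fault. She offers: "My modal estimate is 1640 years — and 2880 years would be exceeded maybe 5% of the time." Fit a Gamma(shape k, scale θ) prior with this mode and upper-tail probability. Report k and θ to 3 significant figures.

k ≈ 9.8, θ ≈ 186

Gamma(k,θ) with k>1 has mode (k−1)θ, so θ = 1640/(k−1).
Need P(X < 2880) = 0.95 with θ tied to k this way. Start at k = 2, θ = 1640: P(X<2880) ≈ 0.524.
Too low — raise k to concentrate. Iterating converges to k ≈ 9.8.
Then θ = 1640/(9.8−1) ≈ 186.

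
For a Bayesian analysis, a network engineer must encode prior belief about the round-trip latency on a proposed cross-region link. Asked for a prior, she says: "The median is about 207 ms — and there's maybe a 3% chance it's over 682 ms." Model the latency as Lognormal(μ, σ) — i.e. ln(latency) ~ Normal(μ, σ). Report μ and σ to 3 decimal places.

If T ~ Lognormal(μ,σ) then ln T ~ Normal(μ,σ), so the p-quantile of ln T is μ + z_p·σ.
ln(207) = 5.333 and ln(682) = 6.525; z_{0.5} = 0, z_{0.97} = 1.881.
σ = (6.525 − 5.333)/(1.881 − (0)) = 0.634.
μ = 5.333 − (0)·0.634 = 5.333.

μ ≈ 5.333, σ ≈ 0.634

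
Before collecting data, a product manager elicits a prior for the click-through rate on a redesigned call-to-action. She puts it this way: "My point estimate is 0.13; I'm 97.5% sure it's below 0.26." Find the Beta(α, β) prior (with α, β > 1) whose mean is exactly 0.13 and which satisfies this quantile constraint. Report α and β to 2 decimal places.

α ≈ 4.41, β ≈ 29.50

With mean 0.13 fixed, write α = 0.13s, β = 0.87s where s = α+β.
Need P(θ < 0.26) = 0.975 under Beta(0.13s, 0.87s). Normal approximation: (q−m)/√(m(1−m)/s) ≈ z_{0.975} = 1.96, so s ≈ 0.13·0.87·(1.96)²/(0.26−0.13)² = 25.7.
At s = 25.7: P(θ<0.26) ≈ 0.959. Adjusting to match 0.975 gives s ≈ 33.91.
So α = 0.13·33.91 ≈ 4.41, β = 0.87·33.91 ≈ 29.50.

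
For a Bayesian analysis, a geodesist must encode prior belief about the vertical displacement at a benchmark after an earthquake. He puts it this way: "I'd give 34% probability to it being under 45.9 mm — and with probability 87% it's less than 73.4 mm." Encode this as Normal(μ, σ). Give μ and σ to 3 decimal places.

For Normal(μ,σ), the p-quantile is μ + z_p·σ. Here z_{0.34} = -0.4125, z_{0.87} = 1.126.
So 45.9 = μ − 0.4125σ and 73.4 = μ + 1.126σ.
Subtracting: σ = (73.4 − 45.9)/(1.126 − (-0.4125)) = 17.870.
Then μ = 45.9 − (-0.4125)·17.870 = 53.271.

μ = 53.271, σ = 17.870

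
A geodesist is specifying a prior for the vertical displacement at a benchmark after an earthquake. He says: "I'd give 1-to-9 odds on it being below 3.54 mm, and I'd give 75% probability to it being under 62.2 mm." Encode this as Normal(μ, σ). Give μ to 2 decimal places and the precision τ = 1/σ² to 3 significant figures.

μ = 41.97, τ = 0.00111

The p-quantile of Normal(μ,σ) is μ + z_p·σ, with z_{0.1} = -1.282 and z_{0.75} = 0.6745.
Eliminate σ: μ = (z₂·x₁ − z₁·x₂)/(z₂ − z₁) = (0.6745·3.54 − (-1.282)·62.2)/1.956 = 41.97.
Then σ = (x₂ − x₁)/(z₂ − z₁) = (62.2 − 3.54)/1.956 = 29.99.
Precision τ = 1/σ² = 1/29.99² = 0.00111.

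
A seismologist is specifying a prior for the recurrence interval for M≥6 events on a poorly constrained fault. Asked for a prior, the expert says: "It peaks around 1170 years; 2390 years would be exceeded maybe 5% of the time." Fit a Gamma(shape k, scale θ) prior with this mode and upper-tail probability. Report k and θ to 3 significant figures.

k ≈ 6.42, θ ≈ 216

Gamma(k,θ) with k>1 has mode (k−1)θ, so θ = 1170/(k−1).
Need P(X < 2390) = 0.95 with θ tied to k this way. Start at k = 2, θ = 1170: P(X<2390) ≈ 0.605.
Too low — raise k to concentrate. Iterating converges to k ≈ 6.42.
Then θ = 1170/(6.42−1) ≈ 216.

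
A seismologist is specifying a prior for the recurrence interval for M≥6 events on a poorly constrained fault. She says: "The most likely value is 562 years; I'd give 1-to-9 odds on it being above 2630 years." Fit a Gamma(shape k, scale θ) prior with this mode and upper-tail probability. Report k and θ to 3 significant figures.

k ≈ 1.75, θ ≈ 748

Gamma(k,θ) with k>1 has mode (k−1)θ, so θ = 562/(k−1).
Need P(X < 2630) = 0.9 with θ tied to k this way. Start at k = 2, θ = 562: P(X<2630) ≈ 0.947.
Too high — lower k to spread out. Iterating converges to k ≈ 1.75.
Then θ = 562/(1.75−1) ≈ 748.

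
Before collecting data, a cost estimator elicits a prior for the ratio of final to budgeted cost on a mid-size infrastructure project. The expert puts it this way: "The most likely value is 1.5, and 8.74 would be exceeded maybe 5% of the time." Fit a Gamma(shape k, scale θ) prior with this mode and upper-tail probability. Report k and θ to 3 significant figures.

k ≈ 1.74, θ ≈ 2.02

Gamma(k,θ) with k>1 has mode (k−1)θ, so θ = 1.5/(k−1).
Need P(X < 8.74) = 0.95 with θ tied to k this way. Start at k = 2, θ = 1.5: P(X<8.74) ≈ 0.980.
Too high — lower k to spread out. Iterating converges to k ≈ 1.74.
Then θ = 1.5/(1.74−1) ≈ 2.02.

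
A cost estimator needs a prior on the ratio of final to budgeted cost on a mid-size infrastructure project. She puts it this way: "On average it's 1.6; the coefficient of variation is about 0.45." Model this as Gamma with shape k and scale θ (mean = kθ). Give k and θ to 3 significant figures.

For Gamma(k, scale θ): mean = kθ, variance = kθ², so CV = 1/√k.
CV = 0.45, hence k = 1/CV² = 4.94.
Then θ = mean/k = 1.6/4.94 = 0.324.

k ≈ 4.94, θ ≈ 0.324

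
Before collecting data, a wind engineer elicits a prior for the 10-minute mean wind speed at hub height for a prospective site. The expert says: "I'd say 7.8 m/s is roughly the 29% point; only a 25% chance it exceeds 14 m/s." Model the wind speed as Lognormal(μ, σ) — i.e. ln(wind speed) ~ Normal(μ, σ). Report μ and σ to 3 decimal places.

If T ~ Lognormal(μ,σ) then ln T ~ Normal(μ,σ), so the p-quantile of ln T is μ + z_p·σ.
ln(7.8) = 2.054 and ln(14) = 2.639; z_{0.29} = -0.5534, z_{0.75} = 0.6745.
σ = (2.639 − 2.054)/(0.6745 − (-0.5534)) = 0.476.
μ = 2.054 − (-0.5534)·0.476 = 2.318.

μ ≈ 2.318, σ ≈ 0.476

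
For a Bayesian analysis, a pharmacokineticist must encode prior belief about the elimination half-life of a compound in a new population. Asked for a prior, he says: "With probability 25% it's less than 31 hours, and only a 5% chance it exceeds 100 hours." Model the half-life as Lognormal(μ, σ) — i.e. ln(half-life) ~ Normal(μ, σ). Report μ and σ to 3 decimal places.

If T ~ Lognormal(μ,σ) then ln T ~ Normal(μ,σ), so the p-quantile of ln T is μ + z_p·σ.
ln(31) = 3.434 and ln(100) = 4.605; z_{0.25} = -0.6745, z_{0.95} = 1.645.
σ = (4.605 − 3.434)/(1.645 − (-0.6745)) = 0.505.
μ = 3.434 − (-0.6745)·0.505 = 3.775.

μ ≈ 3.775, σ ≈ 0.505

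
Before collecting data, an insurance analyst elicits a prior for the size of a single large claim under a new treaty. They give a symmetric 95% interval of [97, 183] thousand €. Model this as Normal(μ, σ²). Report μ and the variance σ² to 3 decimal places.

μ = 140.000, σ² = 481.328

A symmetric 95% interval runs μ ± z·σ with z = 1.96.
Half-width = 43, so σ = 43/1.96 = 21.9392 and σ² = 481.328.
μ is the interval midpoint, 140.000.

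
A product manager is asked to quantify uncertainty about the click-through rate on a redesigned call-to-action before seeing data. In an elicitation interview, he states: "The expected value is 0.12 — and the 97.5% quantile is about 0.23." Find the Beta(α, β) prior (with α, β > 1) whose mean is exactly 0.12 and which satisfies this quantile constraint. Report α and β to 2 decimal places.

With mean 0.12 fixed, write α = 0.12s, β = 0.88s where s = α+β.
Need P(θ < 0.23) = 0.975 under Beta(0.12s, 0.88s). Normal approximation: (q−m)/√(m(1−m)/s) ≈ z_{0.975} = 1.96, so s ≈ 0.12·0.88·(1.96)²/(0.23−0.12)² = 33.5.
At s = 33.5: P(θ<0.23) ≈ 0.959. Adjusting to match 0.975 gives s ≈ 43.80.
So α = 0.12·43.80 ≈ 5.26, β = 0.88·43.80 ≈ 38.54.

α ≈ 5.26, β ≈ 38.54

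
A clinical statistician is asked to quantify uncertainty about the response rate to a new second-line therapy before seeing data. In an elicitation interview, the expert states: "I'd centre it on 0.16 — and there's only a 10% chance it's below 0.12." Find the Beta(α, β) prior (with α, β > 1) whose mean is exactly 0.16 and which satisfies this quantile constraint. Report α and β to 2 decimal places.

α ≈ 20.65, β ≈ 108.41

With mean 0.16 fixed, write α = 0.16s, β = 0.84s where s = α+β.
Need P(θ < 0.12) = 0.1 under Beta(0.16s, 0.84s). Normal approximation: (q−m)/√(m(1−m)/s) ≈ z_{0.1} = -1.28, so s ≈ 0.16·0.84·(-1.28)²/(0.12−0.16)² = 138.0.
At s = 138.0: P(θ<0.12) ≈ 0.092. Adjusting to match 0.1 gives s ≈ 129.06.
So α = 0.16·129.06 ≈ 20.65, β = 0.84·129.06 ≈ 108.41.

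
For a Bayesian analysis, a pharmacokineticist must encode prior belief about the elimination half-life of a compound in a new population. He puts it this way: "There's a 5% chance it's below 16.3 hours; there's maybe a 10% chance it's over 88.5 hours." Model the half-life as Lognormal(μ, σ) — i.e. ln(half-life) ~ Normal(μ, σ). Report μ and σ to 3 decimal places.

μ ≈ 3.742, σ ≈ 0.578

If T ~ Lognormal(μ,σ) then ln T ~ Normal(μ,σ), so the p-quantile of ln T is μ + z_p·σ.
ln(16.3) = 2.791 and ln(88.5) = 4.483; z_{0.05} = -1.645, z_{0.9} = 1.282.
σ = (4.483 − 2.791)/(1.282 − (-1.645)) = 0.578.
μ = 2.791 − (-1.645)·0.578 = 3.742.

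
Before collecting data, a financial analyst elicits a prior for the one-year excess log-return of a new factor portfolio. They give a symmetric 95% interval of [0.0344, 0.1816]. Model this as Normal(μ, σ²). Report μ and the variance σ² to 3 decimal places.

A symmetric 95% interval runs μ ± z·σ with z = 1.96.
Half-width = 0.0736, so σ = 0.0736/1.96 = 0.0376 and σ² = 0.001.
μ is the interval midpoint, 0.108.

μ = 0.108, σ² = 0.001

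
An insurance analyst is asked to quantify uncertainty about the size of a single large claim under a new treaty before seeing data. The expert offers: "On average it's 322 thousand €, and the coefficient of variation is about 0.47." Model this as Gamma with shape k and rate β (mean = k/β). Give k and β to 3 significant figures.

k ≈ 4.53, β ≈ 0.0141

For Gamma(k, rate β): mean = k/β, variance = k/β², so CV = 1/√k.
CV = 0.47, hence k = 1/CV² = 4.53.
Then β = k/mean = 4.53/322 = 0.0141.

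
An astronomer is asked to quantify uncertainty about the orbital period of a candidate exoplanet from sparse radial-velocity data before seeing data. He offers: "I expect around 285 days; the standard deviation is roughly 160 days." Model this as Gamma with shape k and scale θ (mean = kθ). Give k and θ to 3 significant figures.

k ≈ 3.17, θ ≈ 89.8

For Gamma(k, scale θ): mean = kθ, variance = kθ², so CV = 1/√k.
CV = SD/mean = 160/285 = 0.5614, hence k = 1/CV² = 3.17.
Then θ = mean/k = 285/3.17 = 89.8.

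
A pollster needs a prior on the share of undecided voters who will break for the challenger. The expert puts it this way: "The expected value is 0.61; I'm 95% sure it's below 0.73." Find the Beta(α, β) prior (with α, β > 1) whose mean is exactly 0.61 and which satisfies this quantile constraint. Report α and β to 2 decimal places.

α ≈ 25.37, β ≈ 16.22

With mean 0.61 fixed, write α = 0.61s, β = 0.39s where s = α+β.
Need P(θ < 0.73) = 0.95 under Beta(0.61s, 0.39s). Normal approximation: (q−m)/√(m(1−m)/s) ≈ z_{0.95} = 1.64, so s ≈ 0.61·0.39·(1.64)²/(0.73−0.61)² = 44.7.
At s = 44.7: P(θ<0.73) ≈ 0.956. Adjusting to match 0.95 gives s ≈ 41.59.
So α = 0.61·41.59 ≈ 25.37, β = 0.39·41.59 ≈ 16.22.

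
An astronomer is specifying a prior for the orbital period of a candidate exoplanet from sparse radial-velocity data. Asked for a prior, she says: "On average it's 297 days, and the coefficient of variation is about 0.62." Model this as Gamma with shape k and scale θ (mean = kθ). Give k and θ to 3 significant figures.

For Gamma(k, scale θ): mean = kθ, variance = kθ², so CV = 1/√k.
CV = 0.62, hence k = 1/CV² = 2.6.
Then θ = mean/k = 297/2.6 = 114.

k ≈ 2.6, θ ≈ 114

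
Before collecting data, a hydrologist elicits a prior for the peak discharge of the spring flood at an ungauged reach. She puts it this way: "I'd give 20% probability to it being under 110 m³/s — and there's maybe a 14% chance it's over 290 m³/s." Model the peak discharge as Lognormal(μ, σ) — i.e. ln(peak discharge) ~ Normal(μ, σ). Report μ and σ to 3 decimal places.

μ ≈ 5.125, σ ≈ 0.504

If T ~ Lognormal(μ,σ) then ln T ~ Normal(μ,σ), so the p-quantile of ln T is μ + z_p·σ.
ln(110) = 4.7 and ln(290) = 5.67; z_{0.2} = -0.8416, z_{0.86} = 1.08.
σ = (5.67 − 4.7)/(1.08 − (-0.8416)) = 0.504.
μ = 4.7 − (-0.8416)·0.504 = 5.125.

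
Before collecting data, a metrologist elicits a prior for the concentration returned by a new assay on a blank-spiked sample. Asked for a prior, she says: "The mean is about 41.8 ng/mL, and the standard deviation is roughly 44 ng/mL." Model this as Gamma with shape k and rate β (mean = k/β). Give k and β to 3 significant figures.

k ≈ 0.902, β ≈ 0.0216

For Gamma(k, rate β): mean = k/β, variance = k/β², so CV = 1/√k.
CV = SD/mean = 44/41.8 = 1.053, hence k = 1/CV² = 0.902.
Then β = k/mean = 0.902/41.8 = 0.0216.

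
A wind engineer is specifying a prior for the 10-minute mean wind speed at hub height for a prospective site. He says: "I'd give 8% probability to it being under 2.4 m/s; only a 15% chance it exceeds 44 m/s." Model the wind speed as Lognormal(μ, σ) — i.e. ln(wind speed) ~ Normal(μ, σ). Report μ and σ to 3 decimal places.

μ ≈ 2.549, σ ≈ 1.191

If T ~ Lognormal(μ,σ) then ln T ~ Normal(μ,σ), so the p-quantile of ln T is μ + z_p·σ.
ln(2.4) = 0.8755 and ln(44) = 3.784; z_{0.08} = -1.405, z_{0.85} = 1.036.
σ = (3.784 − 0.8755)/(1.036 − (-1.405)) = 1.191.
μ = 0.8755 − (-1.405)·1.191 = 2.549.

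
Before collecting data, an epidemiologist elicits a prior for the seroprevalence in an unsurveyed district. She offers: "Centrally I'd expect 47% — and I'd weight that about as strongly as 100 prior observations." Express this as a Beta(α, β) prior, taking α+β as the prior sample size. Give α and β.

α = 47, β = 53

Under the effective-sample-size interpretation, Beta(α, β) has prior mean α/(α+β) and prior sample size α+β.
So α+β = 100 and α/(α+β) = 0.47, giving α = 0.47·100 = 47 and β = 100 − 47 = 53.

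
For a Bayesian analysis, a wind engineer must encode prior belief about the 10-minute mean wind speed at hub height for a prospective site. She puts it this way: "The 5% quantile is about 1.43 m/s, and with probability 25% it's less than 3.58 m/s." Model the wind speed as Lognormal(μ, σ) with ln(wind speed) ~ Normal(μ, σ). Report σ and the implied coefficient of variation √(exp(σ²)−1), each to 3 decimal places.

σ ≈ 0.946, CV ≈ 1.202

If T ~ Lognormal(μ,σ) then ln T ~ Normal(μ,σ), so the p-quantile of ln T is μ + z_p·σ.
ln(1.43) = 0.3577 and ln(3.58) = 1.275; z_{0.05} = -1.645, z_{0.25} = -0.6745.
σ = (1.275 − 0.3577)/(-0.6745 − (-1.645)) = 0.946.
μ = 0.3577 − (-1.645)·0.946 = 1.913.
CV = √(exp(σ²)−1) = √(exp(0.8944)−1) = 1.202.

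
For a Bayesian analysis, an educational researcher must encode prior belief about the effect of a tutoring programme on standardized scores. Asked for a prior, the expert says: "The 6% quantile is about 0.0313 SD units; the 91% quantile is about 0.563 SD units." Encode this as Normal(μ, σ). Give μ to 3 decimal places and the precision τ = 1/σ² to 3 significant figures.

μ = 0.317, τ = 29.7

The p-quantile of Normal(μ,σ) is μ + z_p·σ, with z_{0.06} = -1.555 and z_{0.91} = 1.341.
Eliminate σ: μ = (z₂·x₁ − z₁·x₂)/(z₂ − z₁) = (1.341·0.0313 − (-1.555)·0.563)/2.896 = 0.317.
Then σ = (x₂ − x₁)/(z₂ − z₁) = (0.563 − 0.0313)/2.896 = 0.184.
Precision τ = 1/σ² = 1/0.1836² = 29.7.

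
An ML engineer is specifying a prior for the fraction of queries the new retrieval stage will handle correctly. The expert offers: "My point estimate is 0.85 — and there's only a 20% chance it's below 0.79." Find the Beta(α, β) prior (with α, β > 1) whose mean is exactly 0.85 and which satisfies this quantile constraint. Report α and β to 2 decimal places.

With mean 0.85 fixed, write α = 0.85s, β = 0.15s where s = α+β.
Need P(θ < 0.79) = 0.2 under Beta(0.85s, 0.15s). Normal approximation: (q−m)/√(m(1−m)/s) ≈ z_{0.2} = -0.842, so s ≈ 0.85·0.15·(-0.842)²/(0.79−0.85)² = 25.1.
At s = 25.1: P(θ<0.79) ≈ 0.187. Adjusting to match 0.2 gives s ≈ 21.51.
So α = 0.85·21.51 ≈ 18.28, β = 0.15·21.51 ≈ 3.23.

α ≈ 18.28, β ≈ 3.23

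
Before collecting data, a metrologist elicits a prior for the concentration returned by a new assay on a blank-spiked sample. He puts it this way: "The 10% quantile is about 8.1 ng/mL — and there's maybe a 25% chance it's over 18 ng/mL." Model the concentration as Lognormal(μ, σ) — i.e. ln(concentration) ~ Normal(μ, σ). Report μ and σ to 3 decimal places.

If T ~ Lognormal(μ,σ) then ln T ~ Normal(μ,σ), so the p-quantile of ln T is μ + z_p·σ.
ln(8.1) = 2.092 and ln(18) = 2.89; z_{0.1} = -1.282, z_{0.75} = 0.6745.
σ = (2.89 − 2.092)/(0.6745 − (-1.282)) = 0.408.
μ = 2.092 − (-1.282)·0.408 = 2.615.

μ ≈ 2.615, σ ≈ 0.408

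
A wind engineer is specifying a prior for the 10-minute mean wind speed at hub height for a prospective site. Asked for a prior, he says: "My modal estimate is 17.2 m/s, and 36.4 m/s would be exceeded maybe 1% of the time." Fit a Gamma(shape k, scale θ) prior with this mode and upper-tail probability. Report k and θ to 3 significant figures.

k ≈ 9.65, θ ≈ 1.99

Gamma(k,θ) with k>1 has mode (k−1)θ, so θ = 17.2/(k−1).
Need P(X < 36.4) = 0.99 with θ tied to k this way. Start at k = 2, θ = 17.2: P(X<36.4) ≈ 0.625.
Too low — raise k to concentrate. Iterating converges to k ≈ 9.65.
Then θ = 17.2/(9.65−1) ≈ 1.99.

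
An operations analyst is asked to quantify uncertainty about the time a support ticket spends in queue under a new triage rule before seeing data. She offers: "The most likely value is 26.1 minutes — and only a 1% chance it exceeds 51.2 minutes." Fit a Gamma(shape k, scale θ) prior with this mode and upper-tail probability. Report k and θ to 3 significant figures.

Gamma(k,θ) with k>1 has mode (k−1)θ, so θ = 26.1/(k−1).
Need P(X < 51.2) = 0.99 with θ tied to k this way. Start at k = 2, θ = 26.1: P(X<51.2) ≈ 0.584.
Too low — raise k to concentrate. Iterating converges to k ≈ 11.9.
Then θ = 26.1/(11.9−1) ≈ 2.4.

k ≈ 11.9, θ ≈ 2.4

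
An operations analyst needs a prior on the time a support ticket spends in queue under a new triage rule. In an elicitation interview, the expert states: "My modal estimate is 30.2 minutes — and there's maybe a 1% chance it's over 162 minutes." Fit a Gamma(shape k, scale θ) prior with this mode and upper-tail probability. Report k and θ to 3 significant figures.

k ≈ 2.36, θ ≈ 22.2

Gamma(k,θ) with k>1 has mode (k−1)θ, so θ = 30.2/(k−1).
Need P(X < 162) = 0.99 with θ tied to k this way. Start at k = 2, θ = 30.2: P(X<162) ≈ 0.970.
Too low — raise k to concentrate. Iterating converges to k ≈ 2.36.
Then θ = 30.2/(2.36−1) ≈ 22.2.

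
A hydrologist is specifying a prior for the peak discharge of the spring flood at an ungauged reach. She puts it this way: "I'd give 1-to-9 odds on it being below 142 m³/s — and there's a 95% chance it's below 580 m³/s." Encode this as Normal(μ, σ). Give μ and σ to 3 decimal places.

The p-quantile of Normal(μ,σ) is μ + z_p·σ, with z_{0.1} = -1.282 and z_{0.95} = 1.645.
Eliminate σ: μ = (z₂·x₁ − z₁·x₂)/(z₂ − z₁) = (1.645·142 − (-1.282)·580)/2.926 = 333.812.
Then σ = (x₂ − x₁)/(z₂ − z₁) = (580 − 142)/2.926 = 149.672.

μ = 333.812, σ = 149.672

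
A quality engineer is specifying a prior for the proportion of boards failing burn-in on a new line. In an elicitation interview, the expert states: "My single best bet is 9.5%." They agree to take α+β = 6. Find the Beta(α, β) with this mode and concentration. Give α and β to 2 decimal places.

For α,β > 1 the Beta mode is (α−1)/(α+β−2). With α+β = 6, the mode is (α−1)/4.
Set (α−1)/4 = 0.095 → α = 1 + 0.095·4 = 1.38.
β = 6 − α = 4.62.

α = 1.38, β = 4.62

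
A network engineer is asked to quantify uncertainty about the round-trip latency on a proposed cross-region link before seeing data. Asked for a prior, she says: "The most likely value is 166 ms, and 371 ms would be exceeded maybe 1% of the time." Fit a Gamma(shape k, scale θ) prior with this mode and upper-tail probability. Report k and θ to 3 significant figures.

k ≈ 8.43, θ ≈ 22.3

Gamma(k,θ) with k>1 has mode (k−1)θ, so θ = 166/(k−1).
Need P(X < 371) = 0.99 with θ tied to k this way. Start at k = 2, θ = 166: P(X<371) ≈ 0.654.
Too low — raise k to concentrate. Iterating converges to k ≈ 8.43.
Then θ = 166/(8.43−1) ≈ 22.3.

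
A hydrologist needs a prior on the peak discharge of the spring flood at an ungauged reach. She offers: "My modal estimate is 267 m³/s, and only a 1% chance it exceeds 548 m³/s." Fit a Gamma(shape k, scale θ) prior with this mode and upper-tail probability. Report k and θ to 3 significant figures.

Gamma(k,θ) with k>1 has mode (k−1)θ, so θ = 267/(k−1).
Need P(X < 548) = 0.99 with θ tied to k this way. Start at k = 2, θ = 267: P(X<548) ≈ 0.608.
Too low — raise k to concentrate. Iterating converges to k ≈ 10.5.
Then θ = 267/(10.5−1) ≈ 28.2.

k ≈ 10.5, θ ≈ 28.2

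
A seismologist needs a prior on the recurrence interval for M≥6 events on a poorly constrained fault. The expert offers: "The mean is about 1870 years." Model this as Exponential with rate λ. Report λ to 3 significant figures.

Exponential mean = 1/λ, so λ = 1/1870.0 = 0.000535.

λ ≈ 0.000535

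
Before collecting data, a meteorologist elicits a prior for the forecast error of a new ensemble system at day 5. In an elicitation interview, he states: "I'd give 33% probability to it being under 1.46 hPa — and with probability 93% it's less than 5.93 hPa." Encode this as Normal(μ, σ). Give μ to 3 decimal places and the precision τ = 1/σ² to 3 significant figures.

The p-quantile of Normal(μ,σ) is μ + z_p·σ, with z_{0.33} = -0.4399 and z_{0.93} = 1.476.
Eliminate σ: μ = (z₂·x₁ − z₁·x₂)/(z₂ − z₁) = (1.476·1.46 − (-0.4399)·5.93)/1.916 = 2.486.
Then σ = (x₂ − x₁)/(z₂ − z₁) = (5.93 − 1.46)/1.916 = 2.333.
Precision τ = 1/σ² = 1/2.333² = 0.184.

μ = 2.486, τ = 0.184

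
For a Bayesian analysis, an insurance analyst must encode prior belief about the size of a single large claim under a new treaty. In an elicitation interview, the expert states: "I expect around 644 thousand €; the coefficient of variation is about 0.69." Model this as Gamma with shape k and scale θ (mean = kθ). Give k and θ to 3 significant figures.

For Gamma(k, scale θ): mean = kθ, variance = kθ², so CV = 1/√k.
CV = 0.69, hence k = 1/CV² = 2.1.
Then θ = mean/k = 644/2.1 = 307.

k ≈ 2.1, θ ≈ 307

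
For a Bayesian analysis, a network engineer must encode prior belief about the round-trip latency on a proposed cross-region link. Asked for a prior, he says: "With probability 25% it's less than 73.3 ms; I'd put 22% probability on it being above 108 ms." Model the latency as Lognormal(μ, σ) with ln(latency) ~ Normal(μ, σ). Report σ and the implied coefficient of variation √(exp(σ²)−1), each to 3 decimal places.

If T ~ Lognormal(μ,σ) then ln T ~ Normal(μ,σ), so the p-quantile of ln T is μ + z_p·σ.
ln(73.3) = 4.295 and ln(108) = 4.682; z_{0.25} = -0.6745, z_{0.78} = 0.7722.
σ = (4.682 − 4.295)/(0.7722 − (-0.6745)) = 0.268.
μ = 4.295 − (-0.6745)·0.268 = 4.475.
CV = √(exp(σ²)−1) = √(exp(0.0718)−1) = 0.273.

σ ≈ 0.268, CV ≈ 0.273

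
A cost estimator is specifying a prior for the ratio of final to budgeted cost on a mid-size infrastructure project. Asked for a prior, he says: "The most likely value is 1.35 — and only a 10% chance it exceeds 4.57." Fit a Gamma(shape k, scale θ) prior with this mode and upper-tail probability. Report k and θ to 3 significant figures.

Gamma(k,θ) with k>1 has mode (k−1)θ, so θ = 1.35/(k−1).
Need P(X < 4.57) = 0.9 with θ tied to k this way. Start at k = 2, θ = 1.35: P(X<4.57) ≈ 0.851.
Too low — raise k to concentrate. Iterating converges to k ≈ 2.26.
Then θ = 1.35/(2.26−1) ≈ 1.07.

k ≈ 2.26, θ ≈ 1.07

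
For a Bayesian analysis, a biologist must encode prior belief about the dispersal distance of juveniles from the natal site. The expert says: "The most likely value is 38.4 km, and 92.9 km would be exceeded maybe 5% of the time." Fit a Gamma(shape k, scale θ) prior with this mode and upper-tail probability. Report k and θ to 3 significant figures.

k ≈ 4.49, θ ≈ 11

Gamma(k,θ) with k>1 has mode (k−1)θ, so θ = 38.4/(k−1).
Need P(X < 92.9) = 0.95 with θ tied to k this way. Start at k = 2, θ = 38.4: P(X<92.9) ≈ 0.696.
Too low — raise k to concentrate. Iterating converges to k ≈ 4.49.
Then θ = 38.4/(4.49−1) ≈ 11.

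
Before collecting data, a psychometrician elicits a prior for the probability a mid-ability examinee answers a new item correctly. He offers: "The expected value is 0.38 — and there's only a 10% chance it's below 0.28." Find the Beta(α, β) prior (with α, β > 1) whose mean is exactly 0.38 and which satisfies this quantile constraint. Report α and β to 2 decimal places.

α ≈ 14.14, β ≈ 23.06

With mean 0.38 fixed, write α = 0.38s, β = 0.62s where s = α+β.
Need P(θ < 0.28) = 0.1 under Beta(0.38s, 0.62s). Normal approximation: (q−m)/√(m(1−m)/s) ≈ z_{0.1} = -1.28, so s ≈ 0.38·0.62·(-1.28)²/(0.28−0.38)² = 38.7.
At s = 38.7: P(θ<0.28) ≈ 0.095. Adjusting to match 0.1 gives s ≈ 37.20.
So α = 0.38·37.20 ≈ 14.14, β = 0.62·37.20 ≈ 23.06.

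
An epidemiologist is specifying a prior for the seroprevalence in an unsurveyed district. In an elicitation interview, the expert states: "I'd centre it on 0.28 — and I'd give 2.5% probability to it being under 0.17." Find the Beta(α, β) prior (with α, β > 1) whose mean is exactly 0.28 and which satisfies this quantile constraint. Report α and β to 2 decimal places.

With mean 0.28 fixed, write α = 0.28s, β = 0.72s where s = α+β.
Need P(θ < 0.17) = 0.025 under Beta(0.28s, 0.72s). Normal approximation: (q−m)/√(m(1−m)/s) ≈ z_{0.025} = -1.96, so s ≈ 0.28·0.72·(-1.96)²/(0.17−0.28)² = 64.0.
At s = 64.0: P(θ<0.17) ≈ 0.016. Adjusting to match 0.025 gives s ≈ 54.32.
So α = 0.28·54.32 ≈ 15.21, β = 0.72·54.32 ≈ 39.11.

α ≈ 15.21, β ≈ 39.11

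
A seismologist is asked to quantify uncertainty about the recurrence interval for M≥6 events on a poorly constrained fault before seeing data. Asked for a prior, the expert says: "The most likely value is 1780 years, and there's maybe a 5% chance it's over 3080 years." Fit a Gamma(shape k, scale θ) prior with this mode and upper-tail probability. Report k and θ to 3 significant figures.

Gamma(k,θ) with k>1 has mode (k−1)θ, so θ = 1780/(k−1).
Need P(X < 3080) = 0.95 with θ tied to k this way. Start at k = 2, θ = 1780: P(X<3080) ≈ 0.516.
Too low — raise k to concentrate. Iterating converges to k ≈ 10.3.
Then θ = 1780/(10.3−1) ≈ 192.

k ≈ 10.3, θ ≈ 192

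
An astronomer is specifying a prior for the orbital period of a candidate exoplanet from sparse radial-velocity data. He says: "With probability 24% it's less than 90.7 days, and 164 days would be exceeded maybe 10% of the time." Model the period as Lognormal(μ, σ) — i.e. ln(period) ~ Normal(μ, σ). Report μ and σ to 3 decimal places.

If T ~ Lognormal(μ,σ) then ln T ~ Normal(μ,σ), so the p-quantile of ln T is μ + z_p·σ.
ln(90.7) = 4.508 and ln(164) = 5.1; z_{0.24} = -0.7063, z_{0.9} = 1.282.
σ = (5.1 − 4.508)/(1.282 − (-0.7063)) = 0.298.
μ = 4.508 − (-0.7063)·0.298 = 4.718.

μ ≈ 4.718, σ ≈ 0.298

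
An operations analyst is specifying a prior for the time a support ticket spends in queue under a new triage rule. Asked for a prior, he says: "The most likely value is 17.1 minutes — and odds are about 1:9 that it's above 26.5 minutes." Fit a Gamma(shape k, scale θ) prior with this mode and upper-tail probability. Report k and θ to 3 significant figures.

k ≈ 10.7, θ ≈ 1.76

Gamma(k,θ) with k>1 has mode (k−1)θ, so θ = 17.1/(k−1).
Need P(X < 26.5) = 0.9 with θ tied to k this way. Start at k = 2, θ = 17.1: P(X<26.5) ≈ 0.459.
Too low — raise k to concentrate. Iterating converges to k ≈ 10.7.
Then θ = 17.1/(10.7−1) ≈ 1.76.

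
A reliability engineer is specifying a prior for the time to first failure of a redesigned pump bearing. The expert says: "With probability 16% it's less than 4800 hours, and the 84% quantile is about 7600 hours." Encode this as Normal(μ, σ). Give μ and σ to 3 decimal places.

The p-quantile of Normal(μ,σ) is μ + z_p·σ, with z_{0.16} = -0.9945 and z_{0.84} = 0.9945.
Eliminate σ: μ = (z₂·x₁ − z₁·x₂)/(z₂ − z₁) = (0.9945·4800 − (-0.9945)·7600)/1.989 = 6200.000.
Then σ = (x₂ − x₁)/(z₂ − z₁) = (7600 − 4800)/1.989 = 1407.802.

μ = 6200.000, σ = 1407.802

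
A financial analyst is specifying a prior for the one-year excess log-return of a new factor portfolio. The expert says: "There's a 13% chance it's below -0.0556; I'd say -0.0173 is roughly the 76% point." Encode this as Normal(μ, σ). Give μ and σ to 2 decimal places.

For Normal(μ,σ), the p-quantile is μ + z_p·σ. Here z_{0.13} = -1.126, z_{0.76} = 0.7063.
So -0.0556 = μ − 1.126σ and -0.0173 = μ + 0.7063σ.
Subtracting: σ = (-0.0173 − -0.0556)/(0.7063 − (-1.126)) = 0.02.
Then μ = -0.0556 − (-1.126)·0.02 = -0.03.

μ = -0.03, σ = 0.02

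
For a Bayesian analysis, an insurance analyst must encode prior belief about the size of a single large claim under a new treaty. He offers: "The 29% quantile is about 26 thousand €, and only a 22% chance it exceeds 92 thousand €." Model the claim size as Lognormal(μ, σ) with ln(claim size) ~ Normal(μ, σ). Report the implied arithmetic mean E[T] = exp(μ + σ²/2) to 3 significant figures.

E[T] ≈ 69.4 thousand €

If T ~ Lognormal(μ,σ) then ln T ~ Normal(μ,σ), so the p-quantile of ln T is μ + z_p·σ.
ln(26) = 3.258 and ln(92) = 4.522; z_{0.29} = -0.5534, z_{0.78} = 0.7722.
σ = (4.522 − 3.258)/(0.7722 − (-0.5534)) = 0.953.
μ = 3.258 − (-0.5534)·0.953 = 3.786.
E[T] = exp(μ + σ²/2) = exp(3.786 + 0.4544) = 69.4 thousand €.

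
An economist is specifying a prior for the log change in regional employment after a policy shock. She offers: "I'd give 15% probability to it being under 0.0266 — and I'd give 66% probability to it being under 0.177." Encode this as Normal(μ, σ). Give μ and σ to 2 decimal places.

The p-quantile of Normal(μ,σ) is μ + z_p·σ, with z_{0.15} = -1.036 and z_{0.66} = 0.4125.
Eliminate σ: μ = (z₂·x₁ − z₁·x₂)/(z₂ − z₁) = (0.4125·0.0266 − (-1.036)·0.177)/1.449 = 0.13.
Then σ = (x₂ − x₁)/(z₂ − z₁) = (0.177 − 0.0266)/1.449 = 0.10.

μ = 0.13, σ = 0.10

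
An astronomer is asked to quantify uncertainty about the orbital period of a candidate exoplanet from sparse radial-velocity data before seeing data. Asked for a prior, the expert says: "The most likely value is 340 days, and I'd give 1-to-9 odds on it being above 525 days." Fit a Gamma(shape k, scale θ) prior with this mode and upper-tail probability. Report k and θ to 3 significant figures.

k ≈ 10.9, θ ≈ 34.3

Gamma(k,θ) with k>1 has mode (k−1)θ, so θ = 340/(k−1).
Need P(X < 525) = 0.9 with θ tied to k this way. Start at k = 2, θ = 340: P(X<525) ≈ 0.457.
Too low — raise k to concentrate. Iterating converges to k ≈ 10.9.
Then θ = 340/(10.9−1) ≈ 34.3.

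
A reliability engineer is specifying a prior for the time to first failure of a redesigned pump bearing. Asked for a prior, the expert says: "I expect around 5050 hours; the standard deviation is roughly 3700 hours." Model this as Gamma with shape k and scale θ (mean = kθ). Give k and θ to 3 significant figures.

k ≈ 1.86, θ ≈ 2710

For Gamma(k, scale θ): mean = kθ, variance = kθ², so CV = 1/√k.
CV = SD/mean = 3700/5050 = 0.7327, hence k = 1/CV² = 1.86.
Then θ = mean/k = 5050/1.86 = 2710.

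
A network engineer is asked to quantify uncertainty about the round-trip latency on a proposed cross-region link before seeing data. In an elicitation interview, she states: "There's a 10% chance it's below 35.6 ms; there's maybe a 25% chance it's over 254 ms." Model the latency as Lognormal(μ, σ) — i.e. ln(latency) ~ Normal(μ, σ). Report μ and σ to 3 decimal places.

μ ≈ 4.860, σ ≈ 1.005

If T ~ Lognormal(μ,σ) then ln T ~ Normal(μ,σ), so the p-quantile of ln T is μ + z_p·σ.
ln(35.6) = 3.572 and ln(254) = 5.537; z_{0.1} = -1.282, z_{0.75} = 0.6745.
σ = (5.537 − 3.572)/(0.6745 − (-1.282)) = 1.005.
μ = 3.572 − (-1.282)·1.005 = 4.860.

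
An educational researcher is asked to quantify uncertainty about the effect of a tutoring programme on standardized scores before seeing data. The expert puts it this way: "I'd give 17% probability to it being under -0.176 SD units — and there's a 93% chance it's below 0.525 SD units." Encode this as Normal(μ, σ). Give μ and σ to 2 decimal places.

For Normal(μ,σ), the p-quantile is μ + z_p·σ. Here z_{0.17} = -0.9542, z_{0.93} = 1.476.
So -0.176 = μ − 0.9542σ and 0.525 = μ + 1.476σ.
Subtracting: σ = (0.525 − -0.176)/(1.476 − (-0.9542)) = 0.29.
Then μ = -0.176 − (-0.9542)·0.29 = 0.10.

μ = 0.10, σ = 0.29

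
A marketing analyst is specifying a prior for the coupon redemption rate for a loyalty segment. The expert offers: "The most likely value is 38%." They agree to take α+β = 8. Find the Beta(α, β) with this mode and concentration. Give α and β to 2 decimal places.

For α,β > 1 the Beta mode is (α−1)/(α+β−2). With α+β = 8, the mode is (α−1)/6.
Set (α−1)/6 = 0.38 → α = 1 + 0.38·6 = 3.28.
β = 8 − α = 4.72.

α = 3.28, β = 4.72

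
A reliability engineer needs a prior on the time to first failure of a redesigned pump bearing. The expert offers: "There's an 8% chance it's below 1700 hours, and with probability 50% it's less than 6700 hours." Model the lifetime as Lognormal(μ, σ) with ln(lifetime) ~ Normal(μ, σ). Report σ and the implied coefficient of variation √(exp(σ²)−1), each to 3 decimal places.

If T ~ Lognormal(μ,σ) then ln T ~ Normal(μ,σ), so the p-quantile of ln T is μ + z_p·σ.
ln(1700) = 7.438 and ln(6700) = 8.81; z_{0.08} = -1.405, z_{0.5} = 0.
σ = (8.81 − 7.438)/(0 − (-1.405)) = 0.976.
μ = 7.438 − (-1.405)·0.976 = 8.810.
CV = √(exp(σ²)−1) = √(exp(0.9528)−1) = 1.262.

σ ≈ 0.976, CV ≈ 1.262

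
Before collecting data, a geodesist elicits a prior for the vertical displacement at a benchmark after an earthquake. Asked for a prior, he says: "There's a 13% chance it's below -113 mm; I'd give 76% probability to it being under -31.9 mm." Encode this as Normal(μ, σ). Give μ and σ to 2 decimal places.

For Normal(μ,σ), the p-quantile is μ + z_p·σ. Here z_{0.13} = -1.126, z_{0.76} = 0.7063.
So -113 = μ − 1.126σ and -31.9 = μ + 0.7063σ.
Subtracting: σ = (-31.9 − -113)/(0.7063 − (-1.126)) = 44.25.
Then μ = -113 − (-1.126)·44.25 = -63.16.

μ = -63.16, σ = 44.25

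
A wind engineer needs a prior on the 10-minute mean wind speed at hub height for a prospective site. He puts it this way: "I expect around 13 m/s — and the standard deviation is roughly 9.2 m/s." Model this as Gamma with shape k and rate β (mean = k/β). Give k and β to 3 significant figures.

k ≈ 2, β ≈ 0.154

For Gamma(k, rate β): mean = k/β, variance = k/β², so CV = 1/√k.
CV = SD/mean = 9.2/13 = 0.7077, hence k = 1/CV² = 2.
Then β = k/mean = 2/13 = 0.154.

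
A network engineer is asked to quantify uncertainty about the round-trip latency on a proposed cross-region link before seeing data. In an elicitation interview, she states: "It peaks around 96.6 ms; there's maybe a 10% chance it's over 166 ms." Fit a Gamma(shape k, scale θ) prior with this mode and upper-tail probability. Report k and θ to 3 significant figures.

k ≈ 7.47, θ ≈ 14.9

Gamma(k,θ) with k>1 has mode (k−1)θ, so θ = 96.6/(k−1).
Need P(X < 166) = 0.9 with θ tied to k this way. Start at k = 2, θ = 96.6: P(X<166) ≈ 0.512.
Too low — raise k to concentrate. Iterating converges to k ≈ 7.47.
Then θ = 96.6/(7.47−1) ≈ 14.9.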